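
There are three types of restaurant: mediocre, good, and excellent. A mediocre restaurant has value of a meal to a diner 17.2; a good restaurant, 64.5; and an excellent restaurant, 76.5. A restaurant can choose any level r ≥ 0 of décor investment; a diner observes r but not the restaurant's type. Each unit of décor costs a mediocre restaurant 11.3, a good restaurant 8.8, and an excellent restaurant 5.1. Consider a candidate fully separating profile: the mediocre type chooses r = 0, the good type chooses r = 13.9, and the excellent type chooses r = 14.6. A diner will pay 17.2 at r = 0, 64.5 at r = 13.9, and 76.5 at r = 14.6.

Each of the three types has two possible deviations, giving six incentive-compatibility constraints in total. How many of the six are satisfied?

3

Good (own payoff 64.5 − 8.8×13.9 = -57.82): to r=0 gives 17.2 → profitable ✗; to r=14.6 gives 76.5 − 8.8×14.6 = -51.98 → profitable ✗.
Mediocre (own payoff 17.2): to r=13.9 gives 64.5 − 11.3×13.9 = -92.57 → no gain ✓; to r=14.6 gives 76.5 − 11.3×14.6 = -88.48 → no gain ✓.
Excellent (own payoff 76.5 − 5.1×14.6 = 2.04): to r=0 gives 17.2 → profitable ✗; to r=13.9 gives 64.5 − 5.1×13.9 = -6.39 → no gain ✓.
3 of the 6 constraints hold; not an equilibrium.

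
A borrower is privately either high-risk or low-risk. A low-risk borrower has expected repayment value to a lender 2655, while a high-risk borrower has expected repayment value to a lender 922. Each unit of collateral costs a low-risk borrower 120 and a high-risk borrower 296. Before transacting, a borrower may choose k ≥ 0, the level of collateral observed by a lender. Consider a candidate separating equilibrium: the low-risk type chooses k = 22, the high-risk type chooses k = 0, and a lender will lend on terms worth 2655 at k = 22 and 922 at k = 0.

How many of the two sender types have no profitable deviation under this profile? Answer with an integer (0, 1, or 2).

Low-risk type: signal → 2655 − 120 × 22 = 15; deviate to 0 → 922. IC fails (15 < 922).
High-risk type: stay at 0 → 922; mimic → 2655 − 296 × 22 = -3857. IC holds (922 ≥ -3857).
1 of 2 constraints hold, so this profile is not an equilibrium.

1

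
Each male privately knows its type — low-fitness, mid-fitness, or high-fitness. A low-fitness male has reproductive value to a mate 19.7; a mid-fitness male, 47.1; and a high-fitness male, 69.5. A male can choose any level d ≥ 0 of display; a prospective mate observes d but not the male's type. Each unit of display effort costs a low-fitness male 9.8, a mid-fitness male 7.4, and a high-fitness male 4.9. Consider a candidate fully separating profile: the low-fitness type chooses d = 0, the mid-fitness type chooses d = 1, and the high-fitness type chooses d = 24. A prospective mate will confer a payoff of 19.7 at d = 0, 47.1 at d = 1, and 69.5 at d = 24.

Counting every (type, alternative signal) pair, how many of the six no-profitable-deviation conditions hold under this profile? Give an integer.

Mid-fitness (own payoff 47.1 − 7.4×1 = 39.7): to d=0 gives 19.7 → no gain ✓; to d=24 gives 69.5 − 7.4×24 = -108.1 → no gain ✓.
Low-fitness (own payoff 19.7): to d=1 gives 47.1 − 9.8×1 = 37.3 → profitable ✗; to d=24 gives 69.5 − 9.8×24 = -165.7 → no gain ✓.
High-fitness (own payoff 69.5 − 4.9×24 = -48.1): to d=0 gives 19.7 → profitable ✗; to d=1 gives 47.1 − 4.9×1 = 42.2 → profitable ✗.
3 of the 6 constraints hold; not an equilibrium.

3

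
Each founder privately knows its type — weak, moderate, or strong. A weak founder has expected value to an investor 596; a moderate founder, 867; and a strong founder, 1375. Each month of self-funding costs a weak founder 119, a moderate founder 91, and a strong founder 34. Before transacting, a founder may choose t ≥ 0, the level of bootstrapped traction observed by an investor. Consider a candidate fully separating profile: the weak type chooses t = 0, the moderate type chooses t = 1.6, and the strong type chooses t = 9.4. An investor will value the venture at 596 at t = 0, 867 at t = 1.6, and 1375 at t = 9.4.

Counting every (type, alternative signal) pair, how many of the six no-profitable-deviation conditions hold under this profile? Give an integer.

5

Strong (own payoff 1375 − 34×9.4 = 1055.4): to t=0 gives 596 → no gain ✓; to t=1.6 gives 867 − 34×1.6 = 812.6 → no gain ✓.
Weak (own payoff 596): to t=1.6 gives 867 − 119×1.6 = 676.6 → profitable ✗; to t=9.4 gives 1375 − 119×9.4 = 256.4 → no gain ✓.
Moderate (own payoff 867 − 91×1.6 = 721.4): to t=0 gives 596 → no gain ✓; to t=9.4 gives 1375 − 91×9.4 = 519.6 → no gain ✓.
5 of the 6 constraints hold; not an equilibrium.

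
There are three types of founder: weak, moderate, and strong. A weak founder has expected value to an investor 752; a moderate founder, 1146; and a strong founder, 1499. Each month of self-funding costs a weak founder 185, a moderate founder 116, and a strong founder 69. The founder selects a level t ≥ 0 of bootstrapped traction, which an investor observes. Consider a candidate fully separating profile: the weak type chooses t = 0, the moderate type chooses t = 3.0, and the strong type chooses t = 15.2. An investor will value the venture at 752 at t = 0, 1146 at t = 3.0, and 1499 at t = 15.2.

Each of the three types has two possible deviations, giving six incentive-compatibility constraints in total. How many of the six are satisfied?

4

Weak (own payoff 752): to t=3.0 gives 1146 − 185×3.0 = 591 → no gain ✓; to t=15.2 gives 1499 − 185×15.2 = -1313 → no gain ✓.
Strong (own payoff 1499 − 69×15.2 = 450.2): to t=0 gives 752 → profitable ✗; to t=3.0 gives 1146 − 69×3.0 = 939 → profitable ✗.
Moderate (own payoff 1146 − 116×3.0 = 798): to t=0 gives 752 → no gain ✓; to t=15.2 gives 1499 − 116×15.2 = -264.2 → no gain ✓.
4 of the 6 constraints hold; not an equilibrium.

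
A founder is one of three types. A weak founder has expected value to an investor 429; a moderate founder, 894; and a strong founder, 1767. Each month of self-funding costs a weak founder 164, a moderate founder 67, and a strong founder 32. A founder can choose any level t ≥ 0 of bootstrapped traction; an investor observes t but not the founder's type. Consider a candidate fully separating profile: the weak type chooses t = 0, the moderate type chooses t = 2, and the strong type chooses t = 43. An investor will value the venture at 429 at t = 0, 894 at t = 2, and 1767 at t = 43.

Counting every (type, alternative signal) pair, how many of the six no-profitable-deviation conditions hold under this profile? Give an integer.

Weak (own payoff 429): to t=2 gives 894 − 164×2 = 566 → profitable ✗; to t=43 gives 1767 − 164×43 = -5285 → no gain ✓.
Moderate (own payoff 894 − 67×2 = 760): to t=0 gives 429 → no gain ✓; to t=43 gives 1767 − 67×43 = -1114 → no gain ✓.
Strong (own payoff 1767 − 32×43 = 391): to t=0 gives 429 → profitable ✗; to t=2 gives 894 − 32×2 = 830 → profitable ✗.
3 of the 6 constraints hold; not an equilibrium.

3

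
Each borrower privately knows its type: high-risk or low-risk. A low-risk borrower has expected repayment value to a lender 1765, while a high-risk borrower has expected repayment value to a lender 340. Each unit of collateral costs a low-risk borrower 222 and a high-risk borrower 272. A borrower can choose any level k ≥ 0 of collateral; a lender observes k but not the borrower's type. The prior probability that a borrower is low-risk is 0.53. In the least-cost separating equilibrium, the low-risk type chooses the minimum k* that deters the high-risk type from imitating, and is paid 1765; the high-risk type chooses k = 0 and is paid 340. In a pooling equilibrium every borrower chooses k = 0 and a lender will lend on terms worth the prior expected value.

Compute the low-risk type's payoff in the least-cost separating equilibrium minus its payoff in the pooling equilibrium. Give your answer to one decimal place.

Least-cost separating signal: k* solves 340 = 1765 − 272·k*, so k* = (1765 − 340)/272 ≈ 5.2390.
Low-risk type's separating payoff: 1765 − 222 × k* = 1765 − 222 × (1765 − 340)/272 = 1765 − 316350/272 ≈ 601.949.
Pooling payoff: 0.53 × 1765 + 0.47 × 340 = 1095.25.
Difference: 601.949 − 1095.25 = -493.301, i.e. -493.3 to one decimal place.
The low-risk type would prefer the pooling outcome.

-493.3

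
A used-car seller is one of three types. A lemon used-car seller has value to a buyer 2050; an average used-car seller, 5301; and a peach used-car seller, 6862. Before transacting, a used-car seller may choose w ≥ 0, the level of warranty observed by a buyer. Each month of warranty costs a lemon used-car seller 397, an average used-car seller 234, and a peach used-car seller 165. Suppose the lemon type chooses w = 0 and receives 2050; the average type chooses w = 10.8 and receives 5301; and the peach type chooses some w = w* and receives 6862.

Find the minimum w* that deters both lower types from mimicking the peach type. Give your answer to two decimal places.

17.47

Lemon type (on-path payoff 2050) won't mimic when 2050 ≥ 6862 − 397·w*, i.e. w* ≥ 12.12.
Average type (on-path payoff 5301 − 234×10.8 = 2773.8) won't mimic when 2773.8 ≥ 6862 − 234·w*, i.e. w* ≥ 17.47.
Both must hold, so w* = max(12.12, 17.47) = 17.47. The average type's constraint binds.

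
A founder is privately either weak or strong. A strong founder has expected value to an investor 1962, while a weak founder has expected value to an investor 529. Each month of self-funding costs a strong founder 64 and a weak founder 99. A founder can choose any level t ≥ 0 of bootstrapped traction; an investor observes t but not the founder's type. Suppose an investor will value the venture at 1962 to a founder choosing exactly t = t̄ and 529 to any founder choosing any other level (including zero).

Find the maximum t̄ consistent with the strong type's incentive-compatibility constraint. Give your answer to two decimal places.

Choosing t̄ yields the strong type 1962 − 64·t̄; choosing zero yields 529.
The strong type is indifferent at 1962 − 64·t̄ = 529, i.e. t̄ = (1962 − 529) / 64 ≈ 22.39.
For any t̄ above 22.39 the strong type would rather pool at zero, so separation collapses.

22.39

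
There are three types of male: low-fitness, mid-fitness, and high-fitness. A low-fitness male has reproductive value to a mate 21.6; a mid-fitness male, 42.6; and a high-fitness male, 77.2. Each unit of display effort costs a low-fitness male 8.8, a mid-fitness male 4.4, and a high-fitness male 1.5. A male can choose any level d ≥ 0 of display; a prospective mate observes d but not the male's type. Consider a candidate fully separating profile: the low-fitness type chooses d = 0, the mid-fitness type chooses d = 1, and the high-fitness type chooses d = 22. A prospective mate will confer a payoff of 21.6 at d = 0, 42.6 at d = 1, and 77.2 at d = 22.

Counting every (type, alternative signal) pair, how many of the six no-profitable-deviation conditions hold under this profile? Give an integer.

Low-fitness (own payoff 21.6): to d=1 gives 42.6 − 8.8×1 = 33.8 → profitable ✗; to d=22 gives 77.2 − 8.8×22 = -116.4 → no gain ✓.
Mid-fitness (own payoff 42.6 − 4.4×1 = 38.2): to d=0 gives 21.6 → no gain ✓; to d=22 gives 77.2 − 4.4×22 = -19.6 → no gain ✓.
High-fitness (own payoff 77.2 − 1.5×22 = 44.2): to d=0 gives 21.6 → no gain ✓; to d=1 gives 42.6 − 1.5×1 = 41.1 → no gain ✓.
5 of the 6 constraints hold; not an equilibrium.

5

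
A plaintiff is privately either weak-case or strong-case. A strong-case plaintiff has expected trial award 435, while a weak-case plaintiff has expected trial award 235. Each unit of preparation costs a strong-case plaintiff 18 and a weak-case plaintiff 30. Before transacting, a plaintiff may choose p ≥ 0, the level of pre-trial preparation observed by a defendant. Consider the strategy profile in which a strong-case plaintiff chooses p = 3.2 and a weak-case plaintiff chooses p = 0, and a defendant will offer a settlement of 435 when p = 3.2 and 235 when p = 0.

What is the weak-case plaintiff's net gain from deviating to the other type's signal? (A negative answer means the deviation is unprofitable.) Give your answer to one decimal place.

104.0

Playing p = 0 the weak-case plaintiff receives 235.
Deviating to p = 3.2 brings payment 435 at cost 30 × 3.2 = 96, netting 339.
Gain from deviating: 339 − 235 = 104.0.
The gain is positive, so the weak-case type's incentive-compatibility constraint is violated — this profile is not a separating equilibrium.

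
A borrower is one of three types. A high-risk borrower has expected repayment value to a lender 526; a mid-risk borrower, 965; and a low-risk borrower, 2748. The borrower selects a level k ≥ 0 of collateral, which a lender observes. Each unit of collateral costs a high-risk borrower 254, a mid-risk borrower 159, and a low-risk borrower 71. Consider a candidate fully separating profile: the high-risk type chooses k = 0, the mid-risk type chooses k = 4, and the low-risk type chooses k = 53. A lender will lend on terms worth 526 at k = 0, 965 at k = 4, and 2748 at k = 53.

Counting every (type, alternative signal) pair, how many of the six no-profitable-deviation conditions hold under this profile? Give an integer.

Low-risk (own payoff 2748 − 71×53 = -1015): to k=0 gives 526 → profitable ✗; to k=4 gives 965 − 71×4 = 681 → profitable ✗.
High-risk (own payoff 526): to k=4 gives 965 − 254×4 = -51 → no gain ✓; to k=53 gives 2748 − 254×53 = -10714 → no gain ✓.
Mid-risk (own payoff 965 − 159×4 = 329): to k=0 gives 526 → profitable ✗; to k=53 gives 2748 − 159×53 = -5679 → no gain ✓.
3 of the 6 constraints hold; not an equilibrium.

3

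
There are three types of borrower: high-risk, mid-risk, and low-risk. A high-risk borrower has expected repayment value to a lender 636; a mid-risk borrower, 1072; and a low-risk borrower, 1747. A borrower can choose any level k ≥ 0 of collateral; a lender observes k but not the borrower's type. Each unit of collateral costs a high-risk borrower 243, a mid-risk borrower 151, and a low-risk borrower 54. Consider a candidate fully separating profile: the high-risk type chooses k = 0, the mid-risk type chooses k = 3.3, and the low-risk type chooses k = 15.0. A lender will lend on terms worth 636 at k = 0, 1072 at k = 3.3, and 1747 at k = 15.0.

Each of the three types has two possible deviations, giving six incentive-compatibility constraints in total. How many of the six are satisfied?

High-risk (own payoff 636): to k=3.3 gives 1072 − 243×3.3 = 270.1 → no gain ✓; to k=15.0 gives 1747 − 243×15.0 = -1898 → no gain ✓.
Low-risk (own payoff 1747 − 54×15.0 = 937): to k=0 gives 636 → no gain ✓; to k=3.3 gives 1072 − 54×3.3 = 893.8 → no gain ✓.
Mid-risk (own payoff 1072 − 151×3.3 = 573.7): to k=0 gives 636 → profitable ✗; to k=15.0 gives 1747 − 151×15.0 = -518 → no gain ✓.
5 of the 6 constraints hold; not an equilibrium.

5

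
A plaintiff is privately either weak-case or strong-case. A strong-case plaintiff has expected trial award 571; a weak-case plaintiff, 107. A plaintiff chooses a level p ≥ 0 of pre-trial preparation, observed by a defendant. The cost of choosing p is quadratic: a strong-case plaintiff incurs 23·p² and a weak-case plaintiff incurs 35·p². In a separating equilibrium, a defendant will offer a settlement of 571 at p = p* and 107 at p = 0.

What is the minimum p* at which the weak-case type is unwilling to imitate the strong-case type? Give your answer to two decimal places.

3.64

The weak-case type at p = 0 receives 107; imitating at p* yields 571 − 35·p*².
Indifference: 107 = 571 − 35·p*², so p*² = (571 − 107) / 35 ≈ 13.2571.
p* = √13.2571 ≈ 3.64.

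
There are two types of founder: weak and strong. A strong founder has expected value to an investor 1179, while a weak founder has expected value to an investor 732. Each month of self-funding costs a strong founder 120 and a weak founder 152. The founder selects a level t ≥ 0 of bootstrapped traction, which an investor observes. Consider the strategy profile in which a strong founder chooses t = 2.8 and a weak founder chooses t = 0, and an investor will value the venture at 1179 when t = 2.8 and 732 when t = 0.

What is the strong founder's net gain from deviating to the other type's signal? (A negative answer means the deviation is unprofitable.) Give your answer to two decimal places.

-111.00

Playing t = 2.8 the strong founder receives 1179 − 120 × 2.8 = 843.
Deviating to t = 0 yields 732 instead.
Gain from deviating: 732 − 843 = -111.00.
The gain is negative, so the strong type's incentive-compatibility constraint is satisfied.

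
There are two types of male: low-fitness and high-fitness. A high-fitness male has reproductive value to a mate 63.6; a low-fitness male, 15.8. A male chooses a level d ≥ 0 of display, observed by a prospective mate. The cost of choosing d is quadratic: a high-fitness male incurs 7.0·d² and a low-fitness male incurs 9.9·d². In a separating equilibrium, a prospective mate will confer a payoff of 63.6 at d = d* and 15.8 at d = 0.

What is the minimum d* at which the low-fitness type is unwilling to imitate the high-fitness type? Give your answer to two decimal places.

2.20

The low-fitness type at d = 0 receives 15.8; imitating at d* yields 63.6 − 9.9·d*².
Indifference: 15.8 = 63.6 − 9.9·d*², so d*² = (63.6 − 15.8) / 9.9 ≈ 4.8283.
d* = √4.8283 ≈ 2.20.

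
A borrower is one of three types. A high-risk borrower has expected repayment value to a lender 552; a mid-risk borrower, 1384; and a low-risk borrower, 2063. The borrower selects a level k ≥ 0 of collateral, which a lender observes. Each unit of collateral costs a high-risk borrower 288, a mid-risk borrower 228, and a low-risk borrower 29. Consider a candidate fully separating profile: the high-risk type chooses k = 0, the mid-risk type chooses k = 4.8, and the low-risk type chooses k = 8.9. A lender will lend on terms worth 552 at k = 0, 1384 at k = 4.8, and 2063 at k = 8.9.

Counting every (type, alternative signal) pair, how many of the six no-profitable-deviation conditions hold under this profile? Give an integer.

Low-risk (own payoff 2063 − 29×8.9 = 1804.9): to k=0 gives 552 → no gain ✓; to k=4.8 gives 1384 − 29×4.8 = 1244.8 → no gain ✓.
Mid-risk (own payoff 1384 − 228×4.8 = 289.6): to k=0 gives 552 → profitable ✗; to k=8.9 gives 2063 − 228×8.9 = 33.8 → no gain ✓.
High-risk (own payoff 552): to k=4.8 gives 1384 − 288×4.8 = 1.6 → no gain ✓; to k=8.9 gives 2063 − 288×8.9 = -500.2 → no gain ✓.
5 of the 6 constraints hold; not an equilibrium.

5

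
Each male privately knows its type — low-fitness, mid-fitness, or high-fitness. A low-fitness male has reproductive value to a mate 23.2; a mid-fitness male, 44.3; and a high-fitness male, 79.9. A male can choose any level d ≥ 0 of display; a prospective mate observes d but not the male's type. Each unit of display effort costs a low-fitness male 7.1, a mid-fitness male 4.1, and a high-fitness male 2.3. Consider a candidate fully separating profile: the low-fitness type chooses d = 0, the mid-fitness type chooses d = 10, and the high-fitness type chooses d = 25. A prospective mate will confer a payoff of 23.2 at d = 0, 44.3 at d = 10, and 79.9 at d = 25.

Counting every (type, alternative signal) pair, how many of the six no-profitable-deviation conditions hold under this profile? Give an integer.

Mid-fitness (own payoff 44.3 − 4.1×10 = 3.3): to d=0 gives 23.2 → profitable ✗; to d=25 gives 79.9 − 4.1×25 = -22.6 → no gain ✓.
High-fitness (own payoff 79.9 − 2.3×25 = 22.4): to d=0 gives 23.2 → profitable ✗; to d=10 gives 44.3 − 2.3×10 = 21.3 → no gain ✓.
Low-fitness (own payoff 23.2): to d=10 gives 44.3 − 7.1×10 = -26.7 → no gain ✓; to d=25 gives 79.9 − 7.1×25 = -97.6 → no gain ✓.
4 of the 6 constraints hold; not an equilibrium.

4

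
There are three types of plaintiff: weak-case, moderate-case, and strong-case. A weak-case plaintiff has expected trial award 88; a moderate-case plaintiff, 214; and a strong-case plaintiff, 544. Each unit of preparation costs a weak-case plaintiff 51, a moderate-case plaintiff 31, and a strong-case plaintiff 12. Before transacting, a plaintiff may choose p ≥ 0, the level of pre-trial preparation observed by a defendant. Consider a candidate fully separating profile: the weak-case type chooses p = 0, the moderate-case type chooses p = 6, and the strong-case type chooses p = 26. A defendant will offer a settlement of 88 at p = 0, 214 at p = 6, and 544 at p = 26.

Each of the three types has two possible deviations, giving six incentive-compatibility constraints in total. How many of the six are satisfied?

5

Weak-case (own payoff 88): to p=6 gives 214 − 51×6 = -92 → no gain ✓; to p=26 gives 544 − 51×26 = -782 → no gain ✓.
Strong-case (own payoff 544 − 12×26 = 232): to p=0 gives 88 → no gain ✓; to p=6 gives 214 − 12×6 = 142 → no gain ✓.
Moderate-case (own payoff 214 − 31×6 = 28): to p=0 gives 88 → profitable ✗; to p=26 gives 544 − 31×26 = -262 → no gain ✓.
5 of the 6 constraints hold; not an equilibrium.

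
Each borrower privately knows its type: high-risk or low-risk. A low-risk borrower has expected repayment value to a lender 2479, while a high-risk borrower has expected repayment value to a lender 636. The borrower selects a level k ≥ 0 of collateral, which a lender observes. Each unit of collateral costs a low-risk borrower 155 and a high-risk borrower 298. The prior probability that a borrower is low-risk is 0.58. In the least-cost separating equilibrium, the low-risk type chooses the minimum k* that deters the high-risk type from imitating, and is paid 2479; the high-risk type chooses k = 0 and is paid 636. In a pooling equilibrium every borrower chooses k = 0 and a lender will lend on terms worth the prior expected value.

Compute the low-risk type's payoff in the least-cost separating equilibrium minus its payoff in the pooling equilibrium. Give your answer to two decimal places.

Least-cost separating signal: k* solves 636 = 2479 − 298·k*, so k* = (2479 − 636)/298 ≈ 6.1846.
Low-risk type's separating payoff: 2479 − 155 × k* = 2479 − 155 × (2479 − 636)/298 = 2479 − 285665/298 ≈ 1520.3926.
Pooling payoff: 0.58 × 2479 + 0.42 × 636 = 1704.94.
Difference: 1520.3926 − 1704.94 = -184.5474, i.e. -184.55 to two decimal places.
The low-risk type would prefer the pooling outcome.

-184.55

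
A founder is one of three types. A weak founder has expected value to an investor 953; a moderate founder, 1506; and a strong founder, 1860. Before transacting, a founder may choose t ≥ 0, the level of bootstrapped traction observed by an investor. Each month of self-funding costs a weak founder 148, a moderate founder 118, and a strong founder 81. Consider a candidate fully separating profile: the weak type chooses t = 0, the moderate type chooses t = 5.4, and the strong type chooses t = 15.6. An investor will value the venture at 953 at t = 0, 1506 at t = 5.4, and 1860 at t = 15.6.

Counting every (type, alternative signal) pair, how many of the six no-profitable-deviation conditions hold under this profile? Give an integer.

3

Moderate (own payoff 1506 − 118×5.4 = 868.8): to t=0 gives 953 → profitable ✗; to t=15.6 gives 1860 − 118×15.6 = 19.2 → no gain ✓.
Strong (own payoff 1860 − 81×15.6 = 596.4): to t=0 gives 953 → profitable ✗; to t=5.4 gives 1506 − 81×5.4 = 1068.6 → profitable ✗.
Weak (own payoff 953): to t=5.4 gives 1506 − 148×5.4 = 706.8 → no gain ✓; to t=15.6 gives 1860 − 148×15.6 = -448.8 → no gain ✓.
3 of the 6 constraints hold; not an equilibrium.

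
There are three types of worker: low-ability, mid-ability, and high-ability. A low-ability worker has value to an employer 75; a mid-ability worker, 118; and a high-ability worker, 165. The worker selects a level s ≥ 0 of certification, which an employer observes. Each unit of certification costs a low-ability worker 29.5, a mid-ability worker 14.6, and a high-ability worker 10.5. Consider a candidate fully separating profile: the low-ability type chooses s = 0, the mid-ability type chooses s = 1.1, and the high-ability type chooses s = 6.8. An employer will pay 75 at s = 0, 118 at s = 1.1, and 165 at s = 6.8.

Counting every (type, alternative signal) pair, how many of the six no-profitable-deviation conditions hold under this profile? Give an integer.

4

Low-ability (own payoff 75): to s=1.1 gives 118 − 29.5×1.1 = 85.55 → profitable ✗; to s=6.8 gives 165 − 29.5×6.8 = -35.6 → no gain ✓.
Mid-ability (own payoff 118 − 14.6×1.1 = 101.94): to s=0 gives 75 → no gain ✓; to s=6.8 gives 165 − 14.6×6.8 = 65.72 → no gain ✓.
High-ability (own payoff 165 − 10.5×6.8 = 93.6): to s=0 gives 75 → no gain ✓; to s=1.1 gives 118 − 10.5×1.1 = 106.45 → profitable ✗.
4 of the 6 constraints hold; not an equilibrium.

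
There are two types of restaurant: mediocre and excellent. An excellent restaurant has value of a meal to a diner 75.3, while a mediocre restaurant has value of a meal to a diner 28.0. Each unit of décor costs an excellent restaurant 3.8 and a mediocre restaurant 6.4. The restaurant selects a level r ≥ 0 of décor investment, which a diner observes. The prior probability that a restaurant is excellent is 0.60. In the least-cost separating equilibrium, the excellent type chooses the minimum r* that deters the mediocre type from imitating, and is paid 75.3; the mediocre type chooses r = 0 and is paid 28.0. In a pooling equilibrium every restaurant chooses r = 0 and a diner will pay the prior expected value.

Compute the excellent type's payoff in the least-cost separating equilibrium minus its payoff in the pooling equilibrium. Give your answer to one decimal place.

-9.2

Least-cost separating signal: r* solves 28.0 = 75.3 − 6.4·r*, so r* = (75.3 − 28.0)/6.4 ≈ 7.3906.
Excellent type's separating payoff: 75.3 − 3.8 × r* = 75.3 − 3.8 × (75.3 − 28.0)/6.4 = 75.3 − 179.74/6.4 ≈ 47.216.
Pooling payoff: 0.60 × 75.3 + 0.40 × 28.0 = 56.38.
Difference: 47.216 − 56.38 = -9.164, i.e. -9.2 to one decimal place.
The excellent type would prefer the pooling outcome.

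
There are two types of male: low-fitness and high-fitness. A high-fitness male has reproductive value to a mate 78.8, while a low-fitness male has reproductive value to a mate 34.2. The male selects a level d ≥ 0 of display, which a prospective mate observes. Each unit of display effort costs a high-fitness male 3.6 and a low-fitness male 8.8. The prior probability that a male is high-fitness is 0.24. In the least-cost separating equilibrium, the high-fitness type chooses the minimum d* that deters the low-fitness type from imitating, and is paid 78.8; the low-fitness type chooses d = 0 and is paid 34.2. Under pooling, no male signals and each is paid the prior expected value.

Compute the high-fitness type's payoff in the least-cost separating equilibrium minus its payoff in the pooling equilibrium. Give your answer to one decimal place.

15.7

Least-cost separating signal: d* solves 34.2 = 78.8 − 8.8·d*, so d* = (78.8 − 34.2)/8.8 ≈ 5.0682.
High-fitness type's separating payoff: 78.8 − 3.6 × d* = 78.8 − 3.6 × (78.8 − 34.2)/8.8 = 78.8 − 160.56/8.8 ≈ 60.555.
Pooling payoff: 0.24 × 78.8 + 0.76 × 34.2 = 44.904.
Difference: 60.555 − 44.904 = 15.651, i.e. 15.7 to one decimal place.
The high-fitness type prefers to separate.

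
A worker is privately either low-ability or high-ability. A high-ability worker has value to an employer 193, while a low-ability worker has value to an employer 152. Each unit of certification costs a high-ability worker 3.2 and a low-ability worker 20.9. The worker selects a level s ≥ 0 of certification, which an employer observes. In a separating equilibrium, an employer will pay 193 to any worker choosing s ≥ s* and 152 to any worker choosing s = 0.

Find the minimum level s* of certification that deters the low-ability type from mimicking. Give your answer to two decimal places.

1.96

A low-ability worker choosing s = 0 receives 152.
Imitating at s* instead would pay 193 at cost 20.9·s*, netting 193 − 20.9·s*.
Indifference: 152 = 193 − 20.9·s*, so s* = (193 − 152) / 20.9 ≈ 1.96.
This is the low-ability type's binding incentive-compatibility constraint; any s ≥ 1.96 sustains separation on that side.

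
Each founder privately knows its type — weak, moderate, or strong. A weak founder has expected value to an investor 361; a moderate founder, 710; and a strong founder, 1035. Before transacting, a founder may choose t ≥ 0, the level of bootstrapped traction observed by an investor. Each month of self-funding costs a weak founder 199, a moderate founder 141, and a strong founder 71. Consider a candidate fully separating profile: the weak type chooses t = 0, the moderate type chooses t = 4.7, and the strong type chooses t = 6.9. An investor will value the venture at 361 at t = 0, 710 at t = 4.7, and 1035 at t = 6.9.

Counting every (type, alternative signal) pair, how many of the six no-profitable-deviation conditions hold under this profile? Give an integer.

4

Moderate (own payoff 710 − 141×4.7 = 47.3): to t=0 gives 361 → profitable ✗; to t=6.9 gives 1035 − 141×6.9 = 62.1 → profitable ✗.
Strong (own payoff 1035 − 71×6.9 = 545.1): to t=0 gives 361 → no gain ✓; to t=4.7 gives 710 − 71×4.7 = 376.3 → no gain ✓.
Weak (own payoff 361): to t=4.7 gives 710 − 199×4.7 = -225.3 → no gain ✓; to t=6.9 gives 1035 − 199×6.9 = -338.1 → no gain ✓.
4 of the 6 constraints hold; not an equilibrium.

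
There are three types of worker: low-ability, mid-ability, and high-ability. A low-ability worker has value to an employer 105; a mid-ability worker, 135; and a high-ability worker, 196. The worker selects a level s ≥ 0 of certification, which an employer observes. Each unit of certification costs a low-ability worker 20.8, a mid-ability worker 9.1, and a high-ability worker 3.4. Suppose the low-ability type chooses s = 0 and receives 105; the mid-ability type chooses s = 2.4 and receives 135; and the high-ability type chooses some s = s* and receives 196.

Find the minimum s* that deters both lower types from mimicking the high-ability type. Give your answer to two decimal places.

9.10

Mid-ability type (on-path payoff 135 − 9.1×2.4 = 113.16) won't mimic when 113.16 ≥ 196 − 9.1·s*, i.e. s* ≥ 9.10.
Low-ability type (on-path payoff 105) won't mimic when 105 ≥ 196 − 20.8·s*, i.e. s* ≥ 4.38.
Both must hold, so s* = max(4.38, 9.10) = 9.10. The mid-ability type's constraint binds.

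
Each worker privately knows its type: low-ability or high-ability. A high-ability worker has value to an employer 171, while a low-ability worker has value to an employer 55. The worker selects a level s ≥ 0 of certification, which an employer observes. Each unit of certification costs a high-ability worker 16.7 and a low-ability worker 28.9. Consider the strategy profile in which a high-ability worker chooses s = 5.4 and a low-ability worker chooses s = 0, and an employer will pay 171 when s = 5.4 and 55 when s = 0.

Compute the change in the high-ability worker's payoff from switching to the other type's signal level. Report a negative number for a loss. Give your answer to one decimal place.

Playing s = 5.4 the high-ability worker receives 171 − 16.7 × 5.4 = 80.82.
Deviating to s = 0 yields 55 instead.
Gain from deviating: 55 − 80.82 = -25.82, i.e. -25.8 to one decimal place.
The gain is negative, so the high-ability type's incentive-compatibility constraint is satisfied.

-25.8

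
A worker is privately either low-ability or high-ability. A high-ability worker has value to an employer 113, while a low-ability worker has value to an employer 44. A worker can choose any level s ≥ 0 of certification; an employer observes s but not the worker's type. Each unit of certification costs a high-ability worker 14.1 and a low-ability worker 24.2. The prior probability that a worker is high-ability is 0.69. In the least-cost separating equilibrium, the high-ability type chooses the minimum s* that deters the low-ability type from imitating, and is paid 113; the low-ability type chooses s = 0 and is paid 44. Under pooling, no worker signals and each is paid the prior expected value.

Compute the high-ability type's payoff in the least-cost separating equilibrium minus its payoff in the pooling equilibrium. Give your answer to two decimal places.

Least-cost separating signal: s* solves 44 = 113 − 24.2·s*, so s* = (113 − 44)/24.2 ≈ 2.8512.
High-ability type's separating payoff: 113 − 14.1 × s* = 113 − 14.1 × (113 − 44)/24.2 = 113 − 972.9/24.2 ≈ 72.7975.
Pooling payoff: 0.69 × 113 + 0.31 × 44 = 91.61.
Difference: 72.7975 − 91.61 = -18.8125, i.e. -18.81 to two decimal places.
The high-ability type would prefer the pooling outcome.

-18.81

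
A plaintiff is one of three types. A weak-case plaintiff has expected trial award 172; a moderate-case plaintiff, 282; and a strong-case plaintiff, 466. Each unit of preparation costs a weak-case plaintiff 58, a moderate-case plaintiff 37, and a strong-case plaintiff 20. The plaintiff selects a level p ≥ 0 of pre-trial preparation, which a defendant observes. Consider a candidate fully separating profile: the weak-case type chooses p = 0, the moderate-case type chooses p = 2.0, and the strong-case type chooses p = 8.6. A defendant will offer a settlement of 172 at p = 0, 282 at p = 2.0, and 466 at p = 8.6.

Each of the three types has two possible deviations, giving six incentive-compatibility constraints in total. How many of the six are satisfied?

Moderate-case (own payoff 282 − 37×2.0 = 208): to p=0 gives 172 → no gain ✓; to p=8.6 gives 466 − 37×8.6 = 147.8 → no gain ✓.
Strong-case (own payoff 466 − 20×8.6 = 294): to p=0 gives 172 → no gain ✓; to p=2.0 gives 282 − 20×2.0 = 242 → no gain ✓.
Weak-case (own payoff 172): to p=2.0 gives 282 − 58×2.0 = 166 → no gain ✓; to p=8.6 gives 466 − 58×8.6 = -32.8 → no gain ✓.
6 of the 6 constraints hold; this profile is a separating equilibrium.

6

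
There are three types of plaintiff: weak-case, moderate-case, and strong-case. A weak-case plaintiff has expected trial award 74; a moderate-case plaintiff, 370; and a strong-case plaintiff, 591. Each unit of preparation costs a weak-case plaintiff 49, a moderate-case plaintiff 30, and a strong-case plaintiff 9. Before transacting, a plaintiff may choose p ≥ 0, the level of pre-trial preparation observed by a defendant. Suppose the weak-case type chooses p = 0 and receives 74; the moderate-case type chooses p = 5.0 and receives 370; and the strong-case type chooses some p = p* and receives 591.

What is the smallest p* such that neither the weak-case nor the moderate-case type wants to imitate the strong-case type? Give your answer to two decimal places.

12.37

Moderate-case type (on-path payoff 370 − 30×5.0 = 220) won't mimic when 220 ≥ 591 − 30·p*, i.e. p* ≥ 12.37.
Weak-case type (on-path payoff 74) won't mimic when 74 ≥ 591 − 49·p*, i.e. p* ≥ 10.55.
Both must hold, so p* = max(10.55, 12.37) = 12.37. The moderate-case type's constraint binds.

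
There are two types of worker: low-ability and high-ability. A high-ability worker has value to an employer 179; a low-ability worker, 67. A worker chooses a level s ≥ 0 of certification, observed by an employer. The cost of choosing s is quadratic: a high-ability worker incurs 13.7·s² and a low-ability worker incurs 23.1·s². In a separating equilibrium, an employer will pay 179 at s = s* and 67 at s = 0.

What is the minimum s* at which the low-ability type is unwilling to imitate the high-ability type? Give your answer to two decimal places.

The low-ability type at s = 0 receives 67; imitating at s* yields 179 − 23.1·s*².
Indifference: 67 = 179 − 23.1·s*², so s*² = (179 − 67) / 23.1 ≈ 4.8485.
s* = √4.8485 ≈ 2.20.

2.20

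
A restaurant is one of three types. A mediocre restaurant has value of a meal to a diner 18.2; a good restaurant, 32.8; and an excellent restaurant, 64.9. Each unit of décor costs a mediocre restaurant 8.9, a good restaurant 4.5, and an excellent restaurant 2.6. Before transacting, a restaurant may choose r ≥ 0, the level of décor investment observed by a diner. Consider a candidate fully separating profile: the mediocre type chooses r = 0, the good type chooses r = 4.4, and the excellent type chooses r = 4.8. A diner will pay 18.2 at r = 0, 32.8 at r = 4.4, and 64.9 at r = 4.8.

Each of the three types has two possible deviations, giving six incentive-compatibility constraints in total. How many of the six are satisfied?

Good (own payoff 32.8 − 4.5×4.4 = 13): to r=0 gives 18.2 → profitable ✗; to r=4.8 gives 64.9 − 4.5×4.8 = 43.3 → profitable ✗.
Excellent (own payoff 64.9 − 2.6×4.8 = 52.42): to r=0 gives 18.2 → no gain ✓; to r=4.4 gives 32.8 − 2.6×4.4 = 21.36 → no gain ✓.
Mediocre (own payoff 18.2): to r=4.4 gives 32.8 − 8.9×4.4 = -6.36 → no gain ✓; to r=4.8 gives 64.9 − 8.9×4.8 = 22.18 → profitable ✗.
3 of the 6 constraints hold; not an equilibrium.

3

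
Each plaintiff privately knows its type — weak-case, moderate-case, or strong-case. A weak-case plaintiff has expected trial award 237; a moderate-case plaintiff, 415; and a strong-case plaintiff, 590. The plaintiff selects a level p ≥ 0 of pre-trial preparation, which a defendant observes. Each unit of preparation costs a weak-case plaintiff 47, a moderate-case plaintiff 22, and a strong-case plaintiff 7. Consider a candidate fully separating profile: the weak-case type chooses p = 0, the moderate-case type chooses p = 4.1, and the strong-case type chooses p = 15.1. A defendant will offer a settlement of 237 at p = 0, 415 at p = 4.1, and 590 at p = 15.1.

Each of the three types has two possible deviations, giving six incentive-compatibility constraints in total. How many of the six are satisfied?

Moderate-case (own payoff 415 − 22×4.1 = 324.8): to p=0 gives 237 → no gain ✓; to p=15.1 gives 590 − 22×15.1 = 257.8 → no gain ✓.
Strong-case (own payoff 590 − 7×15.1 = 484.3): to p=0 gives 237 → no gain ✓; to p=4.1 gives 415 − 7×4.1 = 386.3 → no gain ✓.
Weak-case (own payoff 237): to p=4.1 gives 415 − 47×4.1 = 222.3 → no gain ✓; to p=15.1 gives 590 − 47×15.1 = -119.7 → no gain ✓.
6 of the 6 constraints hold; this profile is a separating equilibrium.

6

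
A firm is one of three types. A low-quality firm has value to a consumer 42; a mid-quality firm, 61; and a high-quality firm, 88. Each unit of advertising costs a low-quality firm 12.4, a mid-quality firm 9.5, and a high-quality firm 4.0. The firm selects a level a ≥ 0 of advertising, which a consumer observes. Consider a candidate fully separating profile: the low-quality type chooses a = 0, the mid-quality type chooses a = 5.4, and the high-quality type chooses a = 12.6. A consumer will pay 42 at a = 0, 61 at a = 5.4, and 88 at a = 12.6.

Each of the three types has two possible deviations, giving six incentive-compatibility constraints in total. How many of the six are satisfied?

Mid-quality (own payoff 61 − 9.5×5.4 = 9.7): to a=0 gives 42 → profitable ✗; to a=12.6 gives 88 − 9.5×12.6 = -31.7 → no gain ✓.
High-quality (own payoff 88 − 4.0×12.6 = 37.6): to a=0 gives 42 → profitable ✗; to a=5.4 gives 61 − 4.0×5.4 = 39.4 → profitable ✗.
Low-quality (own payoff 42): to a=5.4 gives 61 − 12.4×5.4 = -5.96 → no gain ✓; to a=12.6 gives 88 − 12.4×12.6 = -68.24 → no gain ✓.
3 of the 6 constraints hold; not an equilibrium.

3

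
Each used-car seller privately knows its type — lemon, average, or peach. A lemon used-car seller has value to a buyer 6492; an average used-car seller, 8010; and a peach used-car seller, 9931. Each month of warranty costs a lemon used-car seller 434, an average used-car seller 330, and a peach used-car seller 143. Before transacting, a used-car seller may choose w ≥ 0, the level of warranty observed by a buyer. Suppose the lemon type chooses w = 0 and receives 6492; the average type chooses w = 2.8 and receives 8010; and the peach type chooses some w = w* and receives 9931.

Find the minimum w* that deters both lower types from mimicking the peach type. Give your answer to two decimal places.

8.62

Average type (on-path payoff 8010 − 330×2.8 = 7086) won't mimic when 7086 ≥ 9931 − 330·w*, i.e. w* ≥ 8.62.
Lemon type (on-path payoff 6492) won't mimic when 6492 ≥ 9931 − 434·w*, i.e. w* ≥ 7.92.
Both must hold, so w* = max(7.92, 8.62) = 8.62. The average type's constraint binds.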